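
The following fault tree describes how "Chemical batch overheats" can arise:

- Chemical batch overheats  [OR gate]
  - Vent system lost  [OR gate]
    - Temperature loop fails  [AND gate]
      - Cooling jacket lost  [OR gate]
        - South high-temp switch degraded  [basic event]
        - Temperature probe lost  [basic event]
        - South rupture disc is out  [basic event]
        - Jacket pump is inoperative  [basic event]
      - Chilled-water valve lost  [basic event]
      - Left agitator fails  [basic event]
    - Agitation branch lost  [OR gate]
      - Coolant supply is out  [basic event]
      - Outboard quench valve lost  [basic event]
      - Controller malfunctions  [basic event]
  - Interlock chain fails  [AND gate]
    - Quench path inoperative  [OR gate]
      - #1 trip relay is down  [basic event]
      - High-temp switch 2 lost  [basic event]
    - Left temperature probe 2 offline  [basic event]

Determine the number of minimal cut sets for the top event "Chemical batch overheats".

Cooling jacket lost [OR]: union of children's cut sets → 4 cut set(s).
Temperature loop fails [AND]: one cut set from each child combined → 4 × 1 × 1 = 4 cut set(s).
Agitation branch lost [OR]: union of children's cut sets → 3 cut set(s).
Vent system lost [OR]: union of children's cut sets → 7 cut set(s).
Quench path inoperative [OR]: union of children's cut sets → 2 cut set(s).
Interlock chain fails [AND]: one cut set from each child combined → 2 × 1 = 2 cut set(s).
Chemical batch overheats [OR]: union of children's cut sets → 9 cut set(s).
Minimal cut sets: {Chilled-water valve lost, Left agitator fails, South high-temp switch degraded}; {Chilled-water valve lost, Left agitator fails, Temperature probe lost}; {Chilled-water valve lost, Left agitator fails, South rupture disc is out}; {Chilled-water valve lost, Jacket pump is inoperative, Left agitator fails}; {Coolant supply is out}; {Outboard quench valve lost}; {Controller malfunctions}; {#1 trip relay is down, Left temperature probe 2 offline}; {High-temp switch 2 lost, Left temperature probe 2 offline}.

9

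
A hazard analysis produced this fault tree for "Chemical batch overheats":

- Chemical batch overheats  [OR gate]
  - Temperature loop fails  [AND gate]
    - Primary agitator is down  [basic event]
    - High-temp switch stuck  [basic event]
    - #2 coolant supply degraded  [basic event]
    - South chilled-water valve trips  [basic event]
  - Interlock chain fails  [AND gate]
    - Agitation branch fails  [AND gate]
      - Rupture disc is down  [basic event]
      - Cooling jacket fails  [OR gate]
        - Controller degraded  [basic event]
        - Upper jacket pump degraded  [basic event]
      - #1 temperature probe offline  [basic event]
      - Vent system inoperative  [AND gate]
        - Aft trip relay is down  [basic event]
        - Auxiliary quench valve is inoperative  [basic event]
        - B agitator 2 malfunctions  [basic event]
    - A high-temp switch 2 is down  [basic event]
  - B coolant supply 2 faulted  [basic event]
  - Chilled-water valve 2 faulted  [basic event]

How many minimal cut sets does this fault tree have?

5

Temperature loop fails [AND]: one cut set from each child combined → 1 × 1 × 1 × 1 = 1 cut set(s).
Cooling jacket fails [OR]: union of children's cut sets → 2 cut set(s).
Vent system inoperative [AND]: one cut set from each child combined → 1 × 1 × 1 = 1 cut set(s).
Agitation branch fails [AND]: one cut set from each child combined → 1 × 2 × 1 × 1 = 2 cut set(s).
Interlock chain fails [AND]: one cut set from each child combined → 2 × 1 = 2 cut set(s).
Chemical batch overheats [OR]: union of children's cut sets → 5 cut set(s).
Minimal cut sets: {#2 coolant supply degraded, High-temp switch stuck, Primary agitator is down, South chilled-water valve trips}; {#1 temperature probe offline, A high-temp switch 2 is down, Aft trip relay is down, Auxiliary quench valve is inoperative, B agitator 2 malfunctions, Controller degraded, Rupture disc is down}; {#1 temperature probe offline, A high-temp switch 2 is down, Aft trip relay is down, Auxiliary quench valve is inoperative, B agitator 2 malfunctions, Rupture disc is down, Upper jacket pump degraded}; {B coolant supply 2 faulted}; {Chilled-water valve 2 faulted}.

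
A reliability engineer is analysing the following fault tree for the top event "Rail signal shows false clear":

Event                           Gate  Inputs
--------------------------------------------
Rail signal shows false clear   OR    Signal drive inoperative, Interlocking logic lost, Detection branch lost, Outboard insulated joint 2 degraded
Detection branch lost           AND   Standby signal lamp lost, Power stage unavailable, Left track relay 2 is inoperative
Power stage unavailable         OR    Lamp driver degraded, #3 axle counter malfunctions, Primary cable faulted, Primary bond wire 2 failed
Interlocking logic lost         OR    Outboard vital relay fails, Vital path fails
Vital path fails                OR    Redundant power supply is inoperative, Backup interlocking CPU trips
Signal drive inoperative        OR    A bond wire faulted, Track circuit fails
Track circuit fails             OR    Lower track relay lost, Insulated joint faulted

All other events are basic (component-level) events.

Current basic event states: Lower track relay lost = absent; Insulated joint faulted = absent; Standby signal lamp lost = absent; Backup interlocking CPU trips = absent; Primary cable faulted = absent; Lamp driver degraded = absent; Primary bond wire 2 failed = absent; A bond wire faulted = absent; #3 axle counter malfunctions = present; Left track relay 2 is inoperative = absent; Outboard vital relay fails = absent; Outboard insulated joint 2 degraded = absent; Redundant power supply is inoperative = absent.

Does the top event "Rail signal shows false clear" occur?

No

Track circuit fails [OR]: Lower track relay lost=not, Insulated joint faulted=not → no input occurs → does not occur.
Signal drive inoperative [OR]: A bond wire faulted=not, Track circuit fails=not → no input occurs → does not occur.
Vital path fails [OR]: Redundant power supply is inoperative=not, Backup interlocking CPU trips=not → no input occurs → does not occur.
Interlocking logic lost [OR]: Outboard vital relay fails=not, Vital path fails=not → no input occurs → does not occur.
Power stage unavailable [OR]: Lamp driver degraded=not, #3 axle counter malfunctions=occurs, Primary cable faulted=not, Primary bond wire 2 failed=not → at least one input occurs → occurs.
Detection branch lost [AND]: Standby signal lamp lost=not, Power stage unavailable=occurs, Left track relay 2 is inoperative=not → not all inputs occur → does not occur.
Rail signal shows false clear [OR]: Signal drive inoperative=not, Interlocking logic lost=not, Detection branch lost=not, Outboard insulated joint 2 degraded=not → no input occurs → does not occur.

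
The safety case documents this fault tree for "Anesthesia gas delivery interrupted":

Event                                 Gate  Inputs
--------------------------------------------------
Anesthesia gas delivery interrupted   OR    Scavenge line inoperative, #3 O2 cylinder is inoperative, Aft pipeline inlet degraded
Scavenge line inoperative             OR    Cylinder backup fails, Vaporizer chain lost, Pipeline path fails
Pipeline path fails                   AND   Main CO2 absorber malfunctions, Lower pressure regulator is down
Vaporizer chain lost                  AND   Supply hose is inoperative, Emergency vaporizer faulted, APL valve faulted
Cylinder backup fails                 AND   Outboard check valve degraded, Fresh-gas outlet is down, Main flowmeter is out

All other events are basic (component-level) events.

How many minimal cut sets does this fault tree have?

5

Cylinder backup fails [AND]: one cut set from each child combined → 1 × 1 × 1 = 1 cut set(s).
Vaporizer chain lost [AND]: one cut set from each child combined → 1 × 1 × 1 = 1 cut set(s).
Pipeline path fails [AND]: one cut set from each child combined → 1 × 1 = 1 cut set(s).
Scavenge line inoperative [OR]: union of children's cut sets → 3 cut set(s).
Anesthesia gas delivery interrupted [OR]: union of children's cut sets → 5 cut set(s).
Minimal cut sets: {Fresh-gas outlet is down, Main flowmeter is out, Outboard check valve degraded}; {APL valve faulted, Emergency vaporizer faulted, Supply hose is inoperative}; {Lower pressure regulator is down, Main CO2 absorber malfunctions}; {#3 O2 cylinder is inoperative}; {Aft pipeline inlet degraded}.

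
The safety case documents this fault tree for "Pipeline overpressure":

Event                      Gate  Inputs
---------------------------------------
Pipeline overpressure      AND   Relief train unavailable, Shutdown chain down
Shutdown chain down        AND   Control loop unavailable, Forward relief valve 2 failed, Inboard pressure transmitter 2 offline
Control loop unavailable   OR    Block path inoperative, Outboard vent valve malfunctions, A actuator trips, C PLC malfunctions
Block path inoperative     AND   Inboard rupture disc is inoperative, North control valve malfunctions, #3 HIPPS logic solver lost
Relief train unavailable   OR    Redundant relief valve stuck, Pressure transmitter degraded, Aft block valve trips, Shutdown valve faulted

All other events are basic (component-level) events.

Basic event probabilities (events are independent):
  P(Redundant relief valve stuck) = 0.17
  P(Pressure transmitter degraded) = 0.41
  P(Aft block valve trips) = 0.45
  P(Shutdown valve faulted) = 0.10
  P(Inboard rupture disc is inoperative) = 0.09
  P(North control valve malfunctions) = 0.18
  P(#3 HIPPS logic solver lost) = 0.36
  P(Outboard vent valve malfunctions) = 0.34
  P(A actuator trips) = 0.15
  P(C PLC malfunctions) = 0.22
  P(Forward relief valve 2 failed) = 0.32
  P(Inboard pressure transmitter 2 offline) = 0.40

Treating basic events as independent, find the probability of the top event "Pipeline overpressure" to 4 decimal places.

P(Relief train unavailable) [OR] = 1 − (1−0.17) × (1−0.41) × (1−0.45) × (1−0.10) = 0.757599
P(Block path inoperative) [AND] = 0.09 × 0.18 × 0.36 = 0.005832
P(Control loop unavailable) [OR] = 1 − (1−0.005832) × (1−0.34) × (1−0.15) × (1−0.22) = 0.564972
P(Shutdown chain down) [AND] = 0.564972 × 0.32 × 0.40 = 0.072316
P(Pipeline overpressure) [AND] = 0.757599 × 0.072316 = 0.054787
Rounded to 4 decimal places: P(Pipeline overpressure) ≈ 0.0548.

0.0548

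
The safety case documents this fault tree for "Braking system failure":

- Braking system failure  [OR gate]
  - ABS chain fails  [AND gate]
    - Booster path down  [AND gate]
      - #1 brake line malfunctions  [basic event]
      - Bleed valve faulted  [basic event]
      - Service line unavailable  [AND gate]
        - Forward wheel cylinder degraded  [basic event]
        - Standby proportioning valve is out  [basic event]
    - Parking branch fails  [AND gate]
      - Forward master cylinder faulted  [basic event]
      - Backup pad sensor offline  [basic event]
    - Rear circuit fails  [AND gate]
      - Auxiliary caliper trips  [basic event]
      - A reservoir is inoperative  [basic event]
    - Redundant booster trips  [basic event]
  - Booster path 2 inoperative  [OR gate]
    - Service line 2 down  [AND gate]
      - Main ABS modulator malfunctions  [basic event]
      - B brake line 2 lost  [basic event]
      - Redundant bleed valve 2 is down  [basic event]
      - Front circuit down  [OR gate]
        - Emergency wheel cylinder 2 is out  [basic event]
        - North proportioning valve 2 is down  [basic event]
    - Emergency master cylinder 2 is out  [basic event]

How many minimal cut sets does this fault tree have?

4

Service line unavailable [AND]: one cut set from each child combined → 1 × 1 = 1 cut set(s).
Booster path down [AND]: one cut set from each child combined → 1 × 1 × 1 = 1 cut set(s).
Parking branch fails [AND]: one cut set from each child combined → 1 × 1 = 1 cut set(s).
Rear circuit fails [AND]: one cut set from each child combined → 1 × 1 = 1 cut set(s).
ABS chain fails [AND]: one cut set from each child combined → 1 × 1 × 1 × 1 = 1 cut set(s).
Front circuit down [OR]: union of children's cut sets → 2 cut set(s).
Service line 2 down [AND]: one cut set from each child combined → 1 × 1 × 1 × 2 = 2 cut set(s).
Booster path 2 inoperative [OR]: union of children's cut sets → 3 cut set(s).
Braking system failure [OR]: union of children's cut sets → 4 cut set(s).
Minimal cut sets: {#1 brake line malfunctions, A reservoir is inoperative, Auxiliary caliper trips, Backup pad sensor offline, Bleed valve faulted, Forward master cylinder faulted, Forward wheel cylinder degraded, Redundant booster trips, Standby proportioning valve is out}; {B brake line 2 lost, Emergency wheel cylinder 2 is out, Main ABS modulator malfunctions, Redundant bleed valve 2 is down}; {B brake line 2 lost, Main ABS modulator malfunctions, North proportioning valve 2 is down, Redundant bleed valve 2 is down}; {Emergency master cylinder 2 is out}.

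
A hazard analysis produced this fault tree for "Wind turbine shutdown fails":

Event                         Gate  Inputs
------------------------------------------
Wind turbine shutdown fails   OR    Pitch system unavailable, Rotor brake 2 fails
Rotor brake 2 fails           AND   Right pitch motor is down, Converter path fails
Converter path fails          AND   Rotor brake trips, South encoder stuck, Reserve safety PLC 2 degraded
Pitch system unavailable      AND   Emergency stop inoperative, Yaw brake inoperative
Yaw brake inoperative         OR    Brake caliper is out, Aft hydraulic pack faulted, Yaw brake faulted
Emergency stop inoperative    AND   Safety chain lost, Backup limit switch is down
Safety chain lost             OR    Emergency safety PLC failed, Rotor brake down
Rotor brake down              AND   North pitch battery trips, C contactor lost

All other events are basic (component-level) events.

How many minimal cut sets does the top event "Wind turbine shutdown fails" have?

Rotor brake down [AND]: one cut set from each child combined → 1 × 1 = 1 cut set(s).
Safety chain lost [OR]: union of children's cut sets → 2 cut set(s).
Emergency stop inoperative [AND]: one cut set from each child combined → 2 × 1 = 2 cut set(s).
Yaw brake inoperative [OR]: union of children's cut sets → 3 cut set(s).
Pitch system unavailable [AND]: one cut set from each child combined → 2 × 3 = 6 cut set(s).
Converter path fails [AND]: one cut set from each child combined → 1 × 1 × 1 = 1 cut set(s).
Rotor brake 2 fails [AND]: one cut set from each child combined → 1 × 1 = 1 cut set(s).
Wind turbine shutdown fails [OR]: union of children's cut sets → 7 cut set(s).
Minimal cut sets: {Backup limit switch is down, Brake caliper is out, Emergency safety PLC failed}; {Aft hydraulic pack faulted, Backup limit switch is down, Emergency safety PLC failed}; {Backup limit switch is down, Emergency safety PLC failed, Yaw brake faulted}; {Backup limit switch is down, Brake caliper is out, C contactor lost, North pitch battery trips}; {Aft hydraulic pack faulted, Backup limit switch is down, C contactor lost, North pitch battery trips}; {Backup limit switch is down, C contactor lost, North pitch battery trips, Yaw brake faulted}; {Reserve safety PLC 2 degraded, Right pitch motor is down, Rotor brake trips, South encoder stuck}.

7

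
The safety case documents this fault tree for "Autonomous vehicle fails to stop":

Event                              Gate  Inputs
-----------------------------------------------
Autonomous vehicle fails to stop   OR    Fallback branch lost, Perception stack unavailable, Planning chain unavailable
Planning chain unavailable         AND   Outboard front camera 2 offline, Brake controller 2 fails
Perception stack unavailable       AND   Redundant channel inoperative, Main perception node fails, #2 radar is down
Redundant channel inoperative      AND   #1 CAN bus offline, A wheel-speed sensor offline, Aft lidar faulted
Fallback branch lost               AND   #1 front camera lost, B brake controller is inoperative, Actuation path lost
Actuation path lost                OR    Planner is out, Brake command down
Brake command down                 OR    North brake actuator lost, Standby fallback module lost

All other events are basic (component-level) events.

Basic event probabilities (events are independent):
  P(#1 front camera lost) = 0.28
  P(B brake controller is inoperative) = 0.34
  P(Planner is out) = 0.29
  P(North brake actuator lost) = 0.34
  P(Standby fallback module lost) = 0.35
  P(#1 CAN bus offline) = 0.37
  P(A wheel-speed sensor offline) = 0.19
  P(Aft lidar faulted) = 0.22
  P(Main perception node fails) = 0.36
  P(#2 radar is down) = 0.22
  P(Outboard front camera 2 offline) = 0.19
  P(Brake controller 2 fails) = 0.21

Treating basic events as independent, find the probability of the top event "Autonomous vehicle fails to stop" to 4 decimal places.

0.1046

P(Brake command down) [OR] = 1 − (1−0.34) × (1−0.35) = 0.571000
P(Actuation path lost) [OR] = 1 − (1−0.29) × (1−0.571000) = 0.695410
P(Fallback branch lost) [AND] = 0.28 × 0.34 × 0.695410 = 0.066203
P(Redundant channel inoperative) [AND] = 0.37 × 0.19 × 0.22 = 0.015466
P(Perception stack unavailable) [AND] = 0.015466 × 0.36 × 0.22 = 0.001225
P(Planning chain unavailable) [AND] = 0.19 × 0.21 = 0.039900
P(Autonomous vehicle fails to stop) [OR] = 1 − (1−0.066203) × (1−0.001225) × (1−0.039900) = 0.104560
Rounded to 4 decimal places: P(Autonomous vehicle fails to stop) ≈ 0.1046.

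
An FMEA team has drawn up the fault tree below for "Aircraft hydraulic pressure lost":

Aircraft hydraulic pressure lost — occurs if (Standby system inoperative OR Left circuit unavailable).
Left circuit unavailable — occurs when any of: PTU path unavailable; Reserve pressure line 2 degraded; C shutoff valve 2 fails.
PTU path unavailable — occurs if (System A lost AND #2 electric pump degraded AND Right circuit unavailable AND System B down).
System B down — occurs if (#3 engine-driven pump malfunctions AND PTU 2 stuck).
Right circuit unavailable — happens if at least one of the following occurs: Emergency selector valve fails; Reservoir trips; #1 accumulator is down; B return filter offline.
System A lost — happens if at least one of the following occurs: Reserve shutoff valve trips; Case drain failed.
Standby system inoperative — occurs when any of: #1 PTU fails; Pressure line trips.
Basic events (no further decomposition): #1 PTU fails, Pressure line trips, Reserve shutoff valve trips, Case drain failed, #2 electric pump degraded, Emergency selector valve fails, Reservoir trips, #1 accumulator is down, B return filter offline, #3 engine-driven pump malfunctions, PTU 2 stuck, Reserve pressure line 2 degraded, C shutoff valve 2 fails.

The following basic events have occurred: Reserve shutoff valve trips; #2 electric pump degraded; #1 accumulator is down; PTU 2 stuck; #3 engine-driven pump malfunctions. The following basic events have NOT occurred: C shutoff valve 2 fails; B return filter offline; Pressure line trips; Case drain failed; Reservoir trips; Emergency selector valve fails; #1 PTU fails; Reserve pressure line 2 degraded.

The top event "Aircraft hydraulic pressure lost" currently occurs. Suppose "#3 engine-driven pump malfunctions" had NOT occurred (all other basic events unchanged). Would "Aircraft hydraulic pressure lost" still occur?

Counterfactual: set "#3 engine-driven pump malfunctions" to not occurred.
Standby system inoperative [OR]: #1 PTU fails=not, Pressure line trips=not → no input occurs → does not occur.
System A lost [OR]: Reserve shutoff valve trips=occurs, Case drain failed=not → at least one input occurs → occurs.
Right circuit unavailable [OR]: Emergency selector valve fails=not, Reservoir trips=not, #1 accumulator is down=occurs, B return filter offline=not → at least one input occurs → occurs.
System B down [AND]: #3 engine-driven pump malfunctions=not, PTU 2 stuck=occurs → not all inputs occur → does not occur.
PTU path unavailable [AND]: System A lost=occurs, #2 electric pump degraded=occurs, Right circuit unavailable=occurs, System B down=not → not all inputs occur → does not occur.
Left circuit unavailable [OR]: PTU path unavailable=not, Reserve pressure line 2 degraded=not, C shutoff valve 2 fails=not → no input occurs → does not occur.
Aircraft hydraulic pressure lost [OR]: Standby system inoperative=not, Left circuit unavailable=not → no input occurs → does not occur.

No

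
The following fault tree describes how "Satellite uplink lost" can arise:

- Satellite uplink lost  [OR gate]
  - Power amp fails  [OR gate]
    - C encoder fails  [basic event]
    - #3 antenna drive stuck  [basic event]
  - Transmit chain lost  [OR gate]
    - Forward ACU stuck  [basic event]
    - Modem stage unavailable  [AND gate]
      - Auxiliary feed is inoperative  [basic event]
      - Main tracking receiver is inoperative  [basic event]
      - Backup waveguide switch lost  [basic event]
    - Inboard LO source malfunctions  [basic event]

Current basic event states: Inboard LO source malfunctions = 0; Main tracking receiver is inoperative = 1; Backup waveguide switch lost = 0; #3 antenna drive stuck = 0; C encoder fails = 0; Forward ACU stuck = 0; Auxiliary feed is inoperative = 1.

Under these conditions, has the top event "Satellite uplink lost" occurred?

Power amp fails [OR]: C encoder fails=not, #3 antenna drive stuck=not → no input occurs → does not occur.
Modem stage unavailable [AND]: Auxiliary feed is inoperative=occurs, Main tracking receiver is inoperative=occurs, Backup waveguide switch lost=not → not all inputs occur → does not occur.
Transmit chain lost [OR]: Forward ACU stuck=not, Modem stage unavailable=not, Inboard LO source malfunctions=not → no input occurs → does not occur.
Satellite uplink lost [OR]: Power amp fails=not, Transmit chain lost=not → no input occurs → does not occur.

No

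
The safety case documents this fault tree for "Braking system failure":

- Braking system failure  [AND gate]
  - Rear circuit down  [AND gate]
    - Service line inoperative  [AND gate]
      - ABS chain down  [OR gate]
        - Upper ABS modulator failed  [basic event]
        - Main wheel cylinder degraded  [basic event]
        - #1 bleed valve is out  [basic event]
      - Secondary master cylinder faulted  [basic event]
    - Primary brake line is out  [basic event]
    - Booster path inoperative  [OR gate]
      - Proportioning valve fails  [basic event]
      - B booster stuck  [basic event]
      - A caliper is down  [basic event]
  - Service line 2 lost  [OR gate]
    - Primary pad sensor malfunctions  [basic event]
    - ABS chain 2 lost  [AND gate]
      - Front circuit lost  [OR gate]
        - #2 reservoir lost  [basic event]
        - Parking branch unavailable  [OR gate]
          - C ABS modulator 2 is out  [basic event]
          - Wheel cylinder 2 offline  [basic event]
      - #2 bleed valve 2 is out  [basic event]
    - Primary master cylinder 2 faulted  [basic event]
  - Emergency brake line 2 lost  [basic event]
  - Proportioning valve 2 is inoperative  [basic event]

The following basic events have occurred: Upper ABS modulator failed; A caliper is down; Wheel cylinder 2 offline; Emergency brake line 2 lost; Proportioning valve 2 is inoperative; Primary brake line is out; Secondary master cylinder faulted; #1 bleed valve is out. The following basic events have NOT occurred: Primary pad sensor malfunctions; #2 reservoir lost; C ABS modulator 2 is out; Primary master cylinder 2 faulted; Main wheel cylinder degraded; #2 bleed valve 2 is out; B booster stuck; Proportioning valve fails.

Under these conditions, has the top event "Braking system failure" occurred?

ABS chain down [OR]: Upper ABS modulator failed=occurs, Main wheel cylinder degraded=not, #1 bleed valve is out=occurs → at least one input occurs → occurs.
Service line inoperative [AND]: ABS chain down=occurs, Secondary master cylinder faulted=occurs → all inputs occur → occurs.
Booster path inoperative [OR]: Proportioning valve fails=not, B booster stuck=not, A caliper is down=occurs → at least one input occurs → occurs.
Rear circuit down [AND]: Service line inoperative=occurs, Primary brake line is out=occurs, Booster path inoperative=occurs → all inputs occur → occurs.
Parking branch unavailable [OR]: C ABS modulator 2 is out=not, Wheel cylinder 2 offline=occurs → at least one input occurs → occurs.
Front circuit lost [OR]: #2 reservoir lost=not, Parking branch unavailable=occurs → at least one input occurs → occurs.
ABS chain 2 lost [AND]: Front circuit lost=occurs, #2 bleed valve 2 is out=not → not all inputs occur → does not occur.
Service line 2 lost [OR]: Primary pad sensor malfunctions=not, ABS chain 2 lost=not, Primary master cylinder 2 faulted=not → no input occurs → does not occur.
Braking system failure [AND]: Rear circuit down=occurs, Service line 2 lost=not, Emergency brake line 2 lost=occurs, Proportioning valve 2 is inoperative=occurs → not all inputs occur → does not occur.

No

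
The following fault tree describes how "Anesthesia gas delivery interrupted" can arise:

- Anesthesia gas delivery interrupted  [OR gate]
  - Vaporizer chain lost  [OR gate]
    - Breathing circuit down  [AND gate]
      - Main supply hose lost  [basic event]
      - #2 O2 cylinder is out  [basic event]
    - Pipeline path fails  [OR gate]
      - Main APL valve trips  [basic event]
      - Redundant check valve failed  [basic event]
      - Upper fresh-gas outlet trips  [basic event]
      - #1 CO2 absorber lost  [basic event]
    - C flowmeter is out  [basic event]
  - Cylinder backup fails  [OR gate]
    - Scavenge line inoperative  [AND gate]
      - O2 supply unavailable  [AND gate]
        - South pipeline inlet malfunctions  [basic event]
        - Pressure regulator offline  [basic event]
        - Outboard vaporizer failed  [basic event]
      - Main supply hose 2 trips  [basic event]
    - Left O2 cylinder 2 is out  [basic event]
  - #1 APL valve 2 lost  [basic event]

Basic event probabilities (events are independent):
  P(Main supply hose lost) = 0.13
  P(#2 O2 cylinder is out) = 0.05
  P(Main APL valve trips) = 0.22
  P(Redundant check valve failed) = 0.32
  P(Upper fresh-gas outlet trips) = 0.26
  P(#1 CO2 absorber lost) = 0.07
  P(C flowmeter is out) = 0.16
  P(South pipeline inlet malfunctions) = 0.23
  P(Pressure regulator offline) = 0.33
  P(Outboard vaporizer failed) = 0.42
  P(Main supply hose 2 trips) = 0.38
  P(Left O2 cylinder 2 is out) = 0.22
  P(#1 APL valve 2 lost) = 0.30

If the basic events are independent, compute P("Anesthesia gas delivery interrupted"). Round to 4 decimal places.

0.8357

P(Breathing circuit down) [AND] = 0.13 × 0.05 = 0.006500
P(Pipeline path fails) [OR] = 1 − (1−0.22) × (1−0.32) × (1−0.26) × (1−0.07) = 0.634979
P(Vaporizer chain lost) [OR] = 1 − (1−0.006500) × (1−0.634979) × (1−0.16) = 0.695375
P(O2 supply unavailable) [AND] = 0.23 × 0.33 × 0.42 = 0.031878
P(Scavenge line inoperative) [AND] = 0.031878 × 0.38 = 0.012114
P(Cylinder backup fails) [OR] = 1 − (1−0.012114) × (1−0.22) = 0.229449
P(Anesthesia gas delivery interrupted) [OR] = 1 − (1−0.695375) × (1−0.229449) × (1−0.30) = 0.835690
Rounded to 4 decimal places: P(Anesthesia gas delivery interrupted) ≈ 0.8357.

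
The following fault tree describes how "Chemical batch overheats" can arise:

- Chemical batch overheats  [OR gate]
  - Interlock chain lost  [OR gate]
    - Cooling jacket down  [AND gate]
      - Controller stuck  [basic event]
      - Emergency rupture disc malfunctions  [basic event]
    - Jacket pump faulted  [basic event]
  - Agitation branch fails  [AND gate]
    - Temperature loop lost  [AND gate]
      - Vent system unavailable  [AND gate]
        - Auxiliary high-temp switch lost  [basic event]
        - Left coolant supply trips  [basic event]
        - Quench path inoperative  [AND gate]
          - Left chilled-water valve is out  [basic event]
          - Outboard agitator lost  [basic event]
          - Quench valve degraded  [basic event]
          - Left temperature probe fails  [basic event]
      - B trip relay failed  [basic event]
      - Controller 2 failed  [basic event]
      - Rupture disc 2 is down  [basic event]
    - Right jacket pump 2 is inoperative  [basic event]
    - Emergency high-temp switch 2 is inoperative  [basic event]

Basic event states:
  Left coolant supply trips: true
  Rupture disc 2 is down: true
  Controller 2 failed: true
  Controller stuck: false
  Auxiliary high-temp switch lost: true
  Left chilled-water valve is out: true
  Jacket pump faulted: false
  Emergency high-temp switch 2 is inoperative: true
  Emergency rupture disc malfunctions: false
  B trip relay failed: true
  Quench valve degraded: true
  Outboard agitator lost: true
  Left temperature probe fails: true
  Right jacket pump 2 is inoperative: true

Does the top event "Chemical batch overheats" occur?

Cooling jacket down [AND]: Controller stuck=not, Emergency rupture disc malfunctions=not → not all inputs occur → does not occur.
Interlock chain lost [OR]: Cooling jacket down=not, Jacket pump faulted=not → no input occurs → does not occur.
Quench path inoperative [AND]: Left chilled-water valve is out=occurs, Outboard agitator lost=occurs, Quench valve degraded=occurs, Left temperature probe fails=occurs → all inputs occur → occurs.
Vent system unavailable [AND]: Auxiliary high-temp switch lost=occurs, Left coolant supply trips=occurs, Quench path inoperative=occurs → all inputs occur → occurs.
Temperature loop lost [AND]: Vent system unavailable=occurs, B trip relay failed=occurs, Controller 2 failed=occurs, Rupture disc 2 is down=occurs → all inputs occur → occurs.
Agitation branch fails [AND]: Temperature loop lost=occurs, Right jacket pump 2 is inoperative=occurs, Emergency high-temp switch 2 is inoperative=occurs → all inputs occur → occurs.
Chemical batch overheats [OR]: Interlock chain lost=not, Agitation branch fails=occurs → at least one input occurs → occurs.

Yes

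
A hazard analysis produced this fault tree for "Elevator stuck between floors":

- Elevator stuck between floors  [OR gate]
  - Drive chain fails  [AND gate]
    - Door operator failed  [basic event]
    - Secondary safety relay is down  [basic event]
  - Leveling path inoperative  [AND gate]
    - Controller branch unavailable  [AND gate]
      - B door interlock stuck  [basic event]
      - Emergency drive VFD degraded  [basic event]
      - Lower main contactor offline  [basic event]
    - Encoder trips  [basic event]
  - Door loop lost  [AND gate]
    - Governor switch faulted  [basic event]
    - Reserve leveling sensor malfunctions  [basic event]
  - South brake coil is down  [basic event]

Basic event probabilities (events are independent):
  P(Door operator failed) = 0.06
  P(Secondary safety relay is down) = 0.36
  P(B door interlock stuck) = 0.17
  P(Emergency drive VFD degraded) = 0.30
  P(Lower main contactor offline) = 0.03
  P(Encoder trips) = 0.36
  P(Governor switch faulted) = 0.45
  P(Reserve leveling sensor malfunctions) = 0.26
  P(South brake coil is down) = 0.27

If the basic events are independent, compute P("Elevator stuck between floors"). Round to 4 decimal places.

P(Drive chain fails) [AND] = 0.06 × 0.36 = 0.021600
P(Controller branch unavailable) [AND] = 0.17 × 0.30 × 0.03 = 0.001530
P(Leveling path inoperative) [AND] = 0.001530 × 0.36 = 0.000551
P(Door loop lost) [AND] = 0.45 × 0.26 = 0.117000
P(Elevator stuck between floors) [OR] = 1 − (1−0.021600) × (1−0.000551) × (1−0.117000) × (1−0.27) = 0.369681
Rounded to 4 decimal places: P(Elevator stuck between floors) ≈ 0.3697.

0.3697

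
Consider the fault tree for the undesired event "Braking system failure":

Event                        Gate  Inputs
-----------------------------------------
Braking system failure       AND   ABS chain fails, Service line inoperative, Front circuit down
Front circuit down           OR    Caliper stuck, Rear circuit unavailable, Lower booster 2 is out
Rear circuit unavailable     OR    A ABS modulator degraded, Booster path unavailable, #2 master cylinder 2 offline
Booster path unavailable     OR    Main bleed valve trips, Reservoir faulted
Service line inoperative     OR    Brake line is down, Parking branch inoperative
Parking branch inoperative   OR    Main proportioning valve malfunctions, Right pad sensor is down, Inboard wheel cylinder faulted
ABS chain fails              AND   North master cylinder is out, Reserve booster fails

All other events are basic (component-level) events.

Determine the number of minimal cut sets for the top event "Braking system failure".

ABS chain fails [AND]: one cut set from each child combined → 1 × 1 = 1 cut set(s).
Parking branch inoperative [OR]: union of children's cut sets → 3 cut set(s).
Service line inoperative [OR]: union of children's cut sets → 4 cut set(s).
Booster path unavailable [OR]: union of children's cut sets → 2 cut set(s).
Rear circuit unavailable [OR]: union of children's cut sets → 4 cut set(s).
Front circuit down [OR]: union of children's cut sets → 6 cut set(s).
Braking system failure [AND]: one cut set from each child combined → 1 × 4 × 6 = 24 cut set(s).

24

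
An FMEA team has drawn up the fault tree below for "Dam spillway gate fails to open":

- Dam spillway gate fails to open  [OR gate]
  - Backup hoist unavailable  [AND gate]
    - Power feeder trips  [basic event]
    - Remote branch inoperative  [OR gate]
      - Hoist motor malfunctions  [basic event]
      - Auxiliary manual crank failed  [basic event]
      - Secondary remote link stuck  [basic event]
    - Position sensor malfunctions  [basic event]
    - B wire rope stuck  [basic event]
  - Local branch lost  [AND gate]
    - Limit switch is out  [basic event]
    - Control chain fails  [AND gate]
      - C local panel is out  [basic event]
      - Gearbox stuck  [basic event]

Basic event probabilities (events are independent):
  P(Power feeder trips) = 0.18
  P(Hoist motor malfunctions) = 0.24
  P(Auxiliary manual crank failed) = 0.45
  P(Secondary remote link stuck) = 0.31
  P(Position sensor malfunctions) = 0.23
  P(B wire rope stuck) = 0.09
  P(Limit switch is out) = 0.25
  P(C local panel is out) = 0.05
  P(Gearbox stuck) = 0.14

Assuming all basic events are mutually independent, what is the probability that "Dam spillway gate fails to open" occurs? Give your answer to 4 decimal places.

P(Remote branch inoperative) [OR] = 1 − (1−0.24) × (1−0.45) × (1−0.31) = 0.711580
P(Backup hoist unavailable) [AND] = 0.18 × 0.711580 × 0.23 × 0.09 = 0.002651
P(Control chain fails) [AND] = 0.05 × 0.14 = 0.007000
P(Local branch lost) [AND] = 0.25 × 0.007000 = 0.001750
P(Dam spillway gate fails to open) [OR] = 1 − (1−0.002651) × (1−0.001750) = 0.004396
Rounded to 4 decimal places: P(Dam spillway gate fails to open) ≈ 0.0044.

0.0044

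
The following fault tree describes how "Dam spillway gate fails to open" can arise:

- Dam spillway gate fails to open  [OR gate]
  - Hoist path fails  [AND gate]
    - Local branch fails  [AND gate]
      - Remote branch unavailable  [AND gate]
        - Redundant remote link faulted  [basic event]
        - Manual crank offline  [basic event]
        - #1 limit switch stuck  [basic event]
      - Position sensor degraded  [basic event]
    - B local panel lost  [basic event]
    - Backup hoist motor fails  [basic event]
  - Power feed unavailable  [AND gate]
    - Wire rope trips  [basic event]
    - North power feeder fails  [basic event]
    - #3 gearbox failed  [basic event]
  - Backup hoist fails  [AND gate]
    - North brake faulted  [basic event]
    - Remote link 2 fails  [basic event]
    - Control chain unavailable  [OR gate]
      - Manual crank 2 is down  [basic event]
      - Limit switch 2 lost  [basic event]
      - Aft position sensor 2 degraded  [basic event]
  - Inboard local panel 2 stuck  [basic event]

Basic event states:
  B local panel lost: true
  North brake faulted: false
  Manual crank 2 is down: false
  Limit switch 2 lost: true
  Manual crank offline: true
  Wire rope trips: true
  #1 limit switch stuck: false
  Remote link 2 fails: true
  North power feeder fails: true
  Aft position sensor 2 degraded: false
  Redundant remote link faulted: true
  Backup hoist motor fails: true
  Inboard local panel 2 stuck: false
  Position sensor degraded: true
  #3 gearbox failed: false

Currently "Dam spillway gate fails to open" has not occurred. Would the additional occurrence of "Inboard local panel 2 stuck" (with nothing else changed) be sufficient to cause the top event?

Yes

Counterfactual: set "Inboard local panel 2 stuck" to occurred.
Remote branch unavailable [AND]: Redundant remote link faulted=occurs, Manual crank offline=occurs, #1 limit switch stuck=not → not all inputs occur → does not occur.
Local branch fails [AND]: Remote branch unavailable=not, Position sensor degraded=occurs → not all inputs occur → does not occur.
Hoist path fails [AND]: Local branch fails=not, B local panel lost=occurs, Backup hoist motor fails=occurs → not all inputs occur → does not occur.
Power feed unavailable [AND]: Wire rope trips=occurs, North power feeder fails=occurs, #3 gearbox failed=not → not all inputs occur → does not occur.
Control chain unavailable [OR]: Manual crank 2 is down=not, Limit switch 2 lost=occurs, Aft position sensor 2 degraded=not → at least one input occurs → occurs.
Backup hoist fails [AND]: North brake faulted=not, Remote link 2 fails=occurs, Control chain unavailable=occurs → not all inputs occur → does not occur.
Dam spillway gate fails to open [OR]: Hoist path fails=not, Power feed unavailable=not, Backup hoist fails=not, Inboard local panel 2 stuck=occurs → at least one input occurs → occurs.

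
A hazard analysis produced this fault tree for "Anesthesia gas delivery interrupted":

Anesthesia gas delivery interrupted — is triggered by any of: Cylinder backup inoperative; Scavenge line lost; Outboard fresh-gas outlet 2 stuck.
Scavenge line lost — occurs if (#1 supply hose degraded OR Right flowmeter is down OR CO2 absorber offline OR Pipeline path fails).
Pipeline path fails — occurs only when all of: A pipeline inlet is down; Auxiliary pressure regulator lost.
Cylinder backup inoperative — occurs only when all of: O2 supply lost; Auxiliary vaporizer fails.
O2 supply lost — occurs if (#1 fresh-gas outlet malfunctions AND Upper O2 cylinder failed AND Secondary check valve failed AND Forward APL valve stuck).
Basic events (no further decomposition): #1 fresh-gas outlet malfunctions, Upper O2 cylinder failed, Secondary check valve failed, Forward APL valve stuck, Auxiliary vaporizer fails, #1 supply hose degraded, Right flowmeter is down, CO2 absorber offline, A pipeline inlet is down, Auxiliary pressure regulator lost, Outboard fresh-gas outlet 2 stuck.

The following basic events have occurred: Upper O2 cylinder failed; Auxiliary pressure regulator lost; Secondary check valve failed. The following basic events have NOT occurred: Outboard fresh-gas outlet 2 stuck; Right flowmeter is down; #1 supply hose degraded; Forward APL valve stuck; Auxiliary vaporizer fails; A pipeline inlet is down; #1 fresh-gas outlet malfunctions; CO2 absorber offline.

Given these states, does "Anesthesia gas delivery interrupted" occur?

No

O2 supply lost [AND]: #1 fresh-gas outlet malfunctions=not, Upper O2 cylinder failed=occurs, Secondary check valve failed=occurs, Forward APL valve stuck=not → not all inputs occur → does not occur.
Cylinder backup inoperative [AND]: O2 supply lost=not, Auxiliary vaporizer fails=not → not all inputs occur → does not occur.
Pipeline path fails [AND]: A pipeline inlet is down=not, Auxiliary pressure regulator lost=occurs → not all inputs occur → does not occur.
Scavenge line lost [OR]: #1 supply hose degraded=not, Right flowmeter is down=not, CO2 absorber offline=not, Pipeline path fails=not → no input occurs → does not occur.
Anesthesia gas delivery interrupted [OR]: Cylinder backup inoperative=not, Scavenge line lost=not, Outboard fresh-gas outlet 2 stuck=not → no input occurs → does not occur.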